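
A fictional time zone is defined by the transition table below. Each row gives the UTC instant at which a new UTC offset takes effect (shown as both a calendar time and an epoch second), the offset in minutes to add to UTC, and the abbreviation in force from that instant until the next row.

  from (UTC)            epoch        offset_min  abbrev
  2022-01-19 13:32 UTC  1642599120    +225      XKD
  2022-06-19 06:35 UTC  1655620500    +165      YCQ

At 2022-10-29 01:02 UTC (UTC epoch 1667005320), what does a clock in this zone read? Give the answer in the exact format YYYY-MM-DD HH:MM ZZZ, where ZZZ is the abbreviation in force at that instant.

2022-10-29 03:47 YCQ

Query: 2022-10-29 01:02 UTC
Rule 2/2 (YCQ, +02:45): 2022-06-19 06:35 UTC ≤ query < +∞
1·60 + 2 + 165 = 227 min
227 = 0·1440 + 227; 227 = 3·60 + 47 → 03:47, same day
→ 2022-10-29 03:47 YCQ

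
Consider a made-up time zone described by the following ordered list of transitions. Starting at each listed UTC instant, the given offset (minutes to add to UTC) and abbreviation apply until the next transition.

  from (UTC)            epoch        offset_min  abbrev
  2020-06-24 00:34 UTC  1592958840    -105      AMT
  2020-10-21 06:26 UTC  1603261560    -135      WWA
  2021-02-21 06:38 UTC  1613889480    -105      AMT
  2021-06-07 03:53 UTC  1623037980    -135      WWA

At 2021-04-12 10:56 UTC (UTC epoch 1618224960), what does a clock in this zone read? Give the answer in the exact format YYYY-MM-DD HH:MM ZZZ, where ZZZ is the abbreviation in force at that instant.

Query: 2021-04-12 10:56 UTC
Rule 3/4 (AMT, -01:45): 2021-02-21 06:38 UTC ≤ query < 2021-06-07 03:53 UTC
10·60 + 56 - 105 = 551 min
551 = 0·1440 + 551; 551 = 9·60 + 11 → 09:11, same day
→ 2021-04-12 09:11 AMT

2021-04-12 09:11 AMT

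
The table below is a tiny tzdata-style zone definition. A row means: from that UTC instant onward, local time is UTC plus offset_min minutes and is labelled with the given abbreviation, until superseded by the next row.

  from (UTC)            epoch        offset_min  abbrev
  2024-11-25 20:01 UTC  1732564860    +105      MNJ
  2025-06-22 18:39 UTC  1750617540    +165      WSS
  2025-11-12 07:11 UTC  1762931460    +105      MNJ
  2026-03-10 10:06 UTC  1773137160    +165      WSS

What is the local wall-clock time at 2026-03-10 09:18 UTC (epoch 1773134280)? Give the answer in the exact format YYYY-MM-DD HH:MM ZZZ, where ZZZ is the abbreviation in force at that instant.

2026-03-10 11:03 MNJ

Query: 2026-03-10 09:18 UTC
Rule 3/4 (MNJ, +01:45): 2025-11-12 07:11 UTC ≤ query < 2026-03-10 10:06 UTC
9·60 + 18 + 105 = 663 min
663 = 0·1440 + 663; 663 = 11·60 + 3 → 11:03, same day
→ 2026-03-10 11:03 MNJ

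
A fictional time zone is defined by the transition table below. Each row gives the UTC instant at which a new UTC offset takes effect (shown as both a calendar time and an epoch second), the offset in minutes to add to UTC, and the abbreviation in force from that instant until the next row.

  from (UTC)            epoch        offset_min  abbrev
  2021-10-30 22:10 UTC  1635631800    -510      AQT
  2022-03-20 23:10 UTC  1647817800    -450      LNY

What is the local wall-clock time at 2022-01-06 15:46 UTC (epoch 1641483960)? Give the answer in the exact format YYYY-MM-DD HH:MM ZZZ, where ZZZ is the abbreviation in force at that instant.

Query: 2022-01-06 15:46 UTC
Rule 1/2 (AQT, -08:30): 2021-10-30 22:10 UTC ≤ query < 2022-03-20 23:10 UTC
15·60 + 46 - 510 = 436 min
436 = 0·1440 + 436; 436 = 7·60 + 16 → 07:16, same day
→ 2022-01-06 07:16 AQT

2022-01-06 07:16 AQT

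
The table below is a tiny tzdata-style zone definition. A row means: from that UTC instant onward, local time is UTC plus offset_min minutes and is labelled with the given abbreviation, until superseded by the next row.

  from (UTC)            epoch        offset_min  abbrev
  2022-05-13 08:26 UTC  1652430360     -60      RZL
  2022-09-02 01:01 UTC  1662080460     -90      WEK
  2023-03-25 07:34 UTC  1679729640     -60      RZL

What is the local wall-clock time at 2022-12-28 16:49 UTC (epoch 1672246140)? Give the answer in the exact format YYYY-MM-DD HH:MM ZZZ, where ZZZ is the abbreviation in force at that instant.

2022-12-28 15:19 WEK

Query: 2022-12-28 16:49 UTC
Rule 2/3 (WEK, -01:30): 2022-09-02 01:01 UTC ≤ query < 2023-03-25 07:34 UTC
16·60 + 49 - 90 = 919 min
919 = 0·1440 + 919; 919 = 15·60 + 19 → 15:19, same day
→ 2022-12-28 15:19 WEK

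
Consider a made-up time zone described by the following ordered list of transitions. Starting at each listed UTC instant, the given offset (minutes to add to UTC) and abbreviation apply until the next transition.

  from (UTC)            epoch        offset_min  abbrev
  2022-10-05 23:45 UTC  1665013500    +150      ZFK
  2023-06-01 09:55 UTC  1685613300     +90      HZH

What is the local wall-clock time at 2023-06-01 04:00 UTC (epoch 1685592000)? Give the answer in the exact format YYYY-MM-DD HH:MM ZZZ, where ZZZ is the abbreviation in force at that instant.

Query: 2023-06-01 04:00 UTC
Rule 1/2 (ZFK, +02:30): 2022-10-05 23:45 UTC ≤ query < 2023-06-01 09:55 UTC
4·60 + 0 + 150 = 390 min
390 = 0·1440 + 390; 390 = 6·60 + 30 → 06:30, same day
→ 2023-06-01 06:30 ZFK

2023-06-01 06:30 ZFK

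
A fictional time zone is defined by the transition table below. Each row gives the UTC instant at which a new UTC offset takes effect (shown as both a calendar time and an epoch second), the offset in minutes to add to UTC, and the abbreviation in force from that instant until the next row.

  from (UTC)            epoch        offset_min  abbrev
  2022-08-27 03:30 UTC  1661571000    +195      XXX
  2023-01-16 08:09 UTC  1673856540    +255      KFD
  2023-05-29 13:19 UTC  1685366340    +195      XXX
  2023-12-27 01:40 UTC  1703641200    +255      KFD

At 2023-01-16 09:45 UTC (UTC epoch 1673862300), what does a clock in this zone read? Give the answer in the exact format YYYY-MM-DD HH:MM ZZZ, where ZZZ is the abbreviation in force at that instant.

2023-01-16 14:00 KFD

Query: 2023-01-16 09:45 UTC
Rule 2/4 (KFD, +04:15): 2023-01-16 08:09 UTC ≤ query < 2023-05-29 13:19 UTC
9·60 + 45 + 255 = 840 min
840 = 0·1440 + 840; 840 = 14·60 + 0 → 14:00, same day
→ 2023-01-16 14:00 KFD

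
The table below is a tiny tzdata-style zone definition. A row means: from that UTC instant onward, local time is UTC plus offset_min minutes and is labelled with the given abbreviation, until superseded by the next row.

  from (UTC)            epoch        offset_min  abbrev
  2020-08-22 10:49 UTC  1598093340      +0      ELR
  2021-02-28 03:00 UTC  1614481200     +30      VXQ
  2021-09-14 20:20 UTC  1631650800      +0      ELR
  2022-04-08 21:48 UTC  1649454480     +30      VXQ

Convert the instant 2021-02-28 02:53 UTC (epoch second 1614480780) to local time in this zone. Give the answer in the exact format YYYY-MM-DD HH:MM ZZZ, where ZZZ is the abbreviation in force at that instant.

2021-02-28 02:53 ELR

Query: 2021-02-28 02:53 UTC
Rule 1/4 (ELR, +00:00): 2020-08-22 10:49 UTC ≤ query < 2021-02-28 03:00 UTC
2·60 + 53 + 0 = 173 min
173 = 0·1440 + 173; 173 = 2·60 + 53 → 02:53, same day
→ 2021-02-28 02:53 ELR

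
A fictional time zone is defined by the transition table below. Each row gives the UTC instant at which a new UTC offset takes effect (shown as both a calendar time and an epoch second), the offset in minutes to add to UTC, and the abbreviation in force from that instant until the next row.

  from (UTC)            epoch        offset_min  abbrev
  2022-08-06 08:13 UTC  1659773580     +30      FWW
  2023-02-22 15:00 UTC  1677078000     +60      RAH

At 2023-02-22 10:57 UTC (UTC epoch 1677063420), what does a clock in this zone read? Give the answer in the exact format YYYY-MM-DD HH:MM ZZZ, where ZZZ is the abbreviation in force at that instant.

2023-02-22 11:27 FWW

Query: 2023-02-22 10:57 UTC
Rule 1/2 (FWW, +00:30): 2022-08-06 08:13 UTC ≤ query < 2023-02-22 15:00 UTC
10·60 + 57 + 30 = 687 min
687 = 0·1440 + 687; 687 = 11·60 + 27 → 11:27, same day
→ 2023-02-22 11:27 FWW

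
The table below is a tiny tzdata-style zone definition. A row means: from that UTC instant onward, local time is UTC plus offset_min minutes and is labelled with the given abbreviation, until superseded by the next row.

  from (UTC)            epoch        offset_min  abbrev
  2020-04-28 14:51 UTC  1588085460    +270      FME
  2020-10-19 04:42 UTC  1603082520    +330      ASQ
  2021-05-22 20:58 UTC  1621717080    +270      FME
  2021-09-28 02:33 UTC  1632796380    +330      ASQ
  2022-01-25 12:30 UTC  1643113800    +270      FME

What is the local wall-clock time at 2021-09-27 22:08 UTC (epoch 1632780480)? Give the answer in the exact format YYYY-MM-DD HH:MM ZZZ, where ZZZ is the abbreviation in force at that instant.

2021-09-28 02:38 FME

Query: 2021-09-27 22:08 UTC
Rule 3/5 (FME, +04:30): 2021-05-22 20:58 UTC ≤ query < 2021-09-28 02:33 UTC
22·60 + 8 + 270 = 1598 min
1598 = 1·1440 + 158; 158 = 2·60 + 38 → 02:38, 2021-09-27 + 1 day = 2021-09-28
→ 2021-09-28 02:38 FME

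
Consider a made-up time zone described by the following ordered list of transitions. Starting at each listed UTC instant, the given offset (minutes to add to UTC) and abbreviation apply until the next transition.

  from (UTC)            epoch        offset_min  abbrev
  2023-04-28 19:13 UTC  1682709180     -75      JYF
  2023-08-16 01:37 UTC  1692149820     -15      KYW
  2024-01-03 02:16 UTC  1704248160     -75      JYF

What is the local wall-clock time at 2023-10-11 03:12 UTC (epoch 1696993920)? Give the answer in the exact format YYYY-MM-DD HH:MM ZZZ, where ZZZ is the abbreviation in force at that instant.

Query: 2023-10-11 03:12 UTC
Rule 2/3 (KYW, -00:15): 2023-08-16 01:37 UTC ≤ query < 2024-01-03 02:16 UTC
3·60 + 12 - 15 = 177 min
177 = 0·1440 + 177; 177 = 2·60 + 57 → 02:57, same day
→ 2023-10-11 02:57 KYW

2023-10-11 02:57 KYW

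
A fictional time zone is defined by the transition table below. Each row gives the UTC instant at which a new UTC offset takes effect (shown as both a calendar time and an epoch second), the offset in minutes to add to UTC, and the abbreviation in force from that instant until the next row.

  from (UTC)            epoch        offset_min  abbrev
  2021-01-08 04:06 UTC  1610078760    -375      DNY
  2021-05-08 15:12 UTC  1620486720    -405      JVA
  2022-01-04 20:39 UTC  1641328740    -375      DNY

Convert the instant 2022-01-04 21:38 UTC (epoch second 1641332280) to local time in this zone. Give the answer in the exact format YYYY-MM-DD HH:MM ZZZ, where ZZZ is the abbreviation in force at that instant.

Query: 2022-01-04 21:38 UTC
Rule 3/3 (DNY, -06:15): 2022-01-04 20:39 UTC ≤ query < +∞
21·60 + 38 - 375 = 923 min
923 = 0·1440 + 923; 923 = 15·60 + 23 → 15:23, same day
→ 2022-01-04 15:23 DNY

2022-01-04 15:23 DNY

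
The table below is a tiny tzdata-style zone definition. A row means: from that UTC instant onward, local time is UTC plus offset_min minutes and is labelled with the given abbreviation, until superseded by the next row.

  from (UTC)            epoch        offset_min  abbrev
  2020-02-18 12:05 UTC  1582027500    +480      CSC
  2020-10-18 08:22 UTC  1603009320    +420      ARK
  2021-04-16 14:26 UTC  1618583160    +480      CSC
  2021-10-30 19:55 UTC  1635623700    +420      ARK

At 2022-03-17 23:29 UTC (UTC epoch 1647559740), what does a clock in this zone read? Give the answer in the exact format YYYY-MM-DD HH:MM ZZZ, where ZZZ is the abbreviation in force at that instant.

Query: 2022-03-17 23:29 UTC
Rule 4/4 (ARK, +07:00): 2021-10-30 19:55 UTC ≤ query < +∞
23·60 + 29 + 420 = 1829 min
1829 = 1·1440 + 389; 389 = 6·60 + 29 → 06:29, 2022-03-17 + 1 day = 2022-03-18
→ 2022-03-18 06:29 ARK

2022-03-18 06:29 ARK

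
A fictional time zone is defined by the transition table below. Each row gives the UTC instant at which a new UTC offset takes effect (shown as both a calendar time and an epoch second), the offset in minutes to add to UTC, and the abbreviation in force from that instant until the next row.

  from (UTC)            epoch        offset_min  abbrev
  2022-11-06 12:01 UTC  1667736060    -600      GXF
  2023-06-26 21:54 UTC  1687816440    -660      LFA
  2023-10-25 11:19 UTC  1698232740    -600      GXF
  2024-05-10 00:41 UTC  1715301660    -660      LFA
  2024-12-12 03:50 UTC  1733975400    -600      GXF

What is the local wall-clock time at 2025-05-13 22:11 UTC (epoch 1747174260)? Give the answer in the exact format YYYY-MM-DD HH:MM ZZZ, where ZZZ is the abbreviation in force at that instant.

2025-05-13 12:11 GXF

Query: 2025-05-13 22:11 UTC
Rule 5/5 (GXF, -10:00): 2024-12-12 03:50 UTC ≤ query < +∞
22·60 + 11 - 600 = 731 min
731 = 0·1440 + 731; 731 = 12·60 + 11 → 12:11, same day
→ 2025-05-13 12:11 GXF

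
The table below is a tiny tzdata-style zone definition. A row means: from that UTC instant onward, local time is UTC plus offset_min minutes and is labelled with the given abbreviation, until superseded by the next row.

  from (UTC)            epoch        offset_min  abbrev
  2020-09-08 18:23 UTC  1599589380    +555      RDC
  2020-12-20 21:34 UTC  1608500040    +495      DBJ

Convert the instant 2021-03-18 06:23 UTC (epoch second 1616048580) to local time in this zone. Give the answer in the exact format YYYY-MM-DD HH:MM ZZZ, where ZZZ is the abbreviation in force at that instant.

Query: 2021-03-18 06:23 UTC
Rule 2/2 (DBJ, +08:15): 2020-12-20 21:34 UTC ≤ query < +∞
6·60 + 23 + 495 = 878 min
878 = 0·1440 + 878; 878 = 14·60 + 38 → 14:38, same day
→ 2021-03-18 14:38 DBJ

2021-03-18 14:38 DBJ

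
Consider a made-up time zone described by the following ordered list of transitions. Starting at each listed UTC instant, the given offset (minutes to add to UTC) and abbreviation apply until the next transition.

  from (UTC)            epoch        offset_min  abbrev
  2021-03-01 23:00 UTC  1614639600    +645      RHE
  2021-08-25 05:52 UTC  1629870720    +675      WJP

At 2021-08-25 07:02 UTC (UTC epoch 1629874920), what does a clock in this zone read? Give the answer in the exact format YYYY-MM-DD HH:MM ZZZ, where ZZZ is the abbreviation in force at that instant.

Query: 2021-08-25 07:02 UTC
Rule 2/2 (WJP, +11:15): 2021-08-25 05:52 UTC ≤ query < +∞
7·60 + 2 + 675 = 1097 min
1097 = 0·1440 + 1097; 1097 = 18·60 + 17 → 18:17, same day
→ 2021-08-25 18:17 WJP

2021-08-25 18:17 WJP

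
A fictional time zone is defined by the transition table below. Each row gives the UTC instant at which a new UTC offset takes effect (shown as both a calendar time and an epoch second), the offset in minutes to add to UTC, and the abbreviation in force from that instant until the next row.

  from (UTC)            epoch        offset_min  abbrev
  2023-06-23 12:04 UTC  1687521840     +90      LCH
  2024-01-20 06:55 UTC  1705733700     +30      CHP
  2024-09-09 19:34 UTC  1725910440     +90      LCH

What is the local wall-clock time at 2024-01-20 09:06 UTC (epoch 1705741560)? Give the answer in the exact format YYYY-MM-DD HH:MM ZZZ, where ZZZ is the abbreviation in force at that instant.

2024-01-20 09:36 CHP

Query: 2024-01-20 09:06 UTC
Rule 2/3 (CHP, +00:30): 2024-01-20 06:55 UTC ≤ query < 2024-09-09 19:34 UTC
9·60 + 6 + 30 = 576 min
576 = 0·1440 + 576; 576 = 9·60 + 36 → 09:36, same day
→ 2024-01-20 09:36 CHP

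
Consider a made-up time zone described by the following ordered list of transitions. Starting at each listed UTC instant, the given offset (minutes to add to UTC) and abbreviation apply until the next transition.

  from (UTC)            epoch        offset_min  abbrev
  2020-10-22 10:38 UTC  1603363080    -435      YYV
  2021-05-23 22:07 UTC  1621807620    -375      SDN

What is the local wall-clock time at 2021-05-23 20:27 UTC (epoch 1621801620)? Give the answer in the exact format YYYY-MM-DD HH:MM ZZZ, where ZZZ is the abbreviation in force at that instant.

2021-05-23 13:12 YYV

Query: 2021-05-23 20:27 UTC
Rule 1/2 (YYV, -07:15): 2020-10-22 10:38 UTC ≤ query < 2021-05-23 22:07 UTC
20·60 + 27 - 435 = 792 min
792 = 0·1440 + 792; 792 = 13·60 + 12 → 13:12, same day
→ 2021-05-23 13:12 YYV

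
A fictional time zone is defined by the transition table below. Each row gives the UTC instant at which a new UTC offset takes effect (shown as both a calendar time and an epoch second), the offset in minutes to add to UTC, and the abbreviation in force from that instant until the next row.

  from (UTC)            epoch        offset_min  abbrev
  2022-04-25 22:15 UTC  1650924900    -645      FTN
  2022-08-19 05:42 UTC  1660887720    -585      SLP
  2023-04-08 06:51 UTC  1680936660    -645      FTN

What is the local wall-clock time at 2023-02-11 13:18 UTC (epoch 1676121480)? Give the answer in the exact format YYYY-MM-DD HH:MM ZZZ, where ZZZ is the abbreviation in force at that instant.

Query: 2023-02-11 13:18 UTC
Rule 2/3 (SLP, -09:45): 2022-08-19 05:42 UTC ≤ query < 2023-04-08 06:51 UTC
13·60 + 18 - 585 = 213 min
213 = 0·1440 + 213; 213 = 3·60 + 33 → 03:33, same day
→ 2023-02-11 03:33 SLP

2023-02-11 03:33 SLP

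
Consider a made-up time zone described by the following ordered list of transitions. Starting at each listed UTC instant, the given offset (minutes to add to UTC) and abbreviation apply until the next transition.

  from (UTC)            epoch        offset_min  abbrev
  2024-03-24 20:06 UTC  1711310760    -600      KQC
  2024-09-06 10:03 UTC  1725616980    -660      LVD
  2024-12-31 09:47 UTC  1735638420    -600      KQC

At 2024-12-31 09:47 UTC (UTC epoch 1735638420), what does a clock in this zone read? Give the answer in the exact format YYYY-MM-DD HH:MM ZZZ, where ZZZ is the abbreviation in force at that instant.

2024-12-30 23:47 KQC

Query: 2024-12-31 09:47 UTC
Rule 3/3 (KQC, -10:00): 2024-12-31 09:47 UTC ≤ query < +∞
9·60 + 47 - 600 = -13 min
-13 = -1·1440 + 1427; 1427 = 23·60 + 47 → 23:47, 2024-12-31 - 1 day = 2024-12-30
→ 2024-12-30 23:47 KQC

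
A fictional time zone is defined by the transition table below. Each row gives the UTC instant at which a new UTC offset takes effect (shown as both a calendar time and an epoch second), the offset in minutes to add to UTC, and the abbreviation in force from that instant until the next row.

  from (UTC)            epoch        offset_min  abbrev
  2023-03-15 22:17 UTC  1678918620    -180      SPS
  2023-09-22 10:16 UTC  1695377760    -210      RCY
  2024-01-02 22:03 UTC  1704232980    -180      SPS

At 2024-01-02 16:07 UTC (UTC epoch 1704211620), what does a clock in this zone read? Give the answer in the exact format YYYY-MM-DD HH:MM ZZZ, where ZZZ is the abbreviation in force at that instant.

2024-01-02 12:37 RCY

Query: 2024-01-02 16:07 UTC
Rule 2/3 (RCY, -03:30): 2023-09-22 10:16 UTC ≤ query < 2024-01-02 22:03 UTC
16·60 + 7 - 210 = 757 min
757 = 0·1440 + 757; 757 = 12·60 + 37 → 12:37, same day
→ 2024-01-02 12:37 RCY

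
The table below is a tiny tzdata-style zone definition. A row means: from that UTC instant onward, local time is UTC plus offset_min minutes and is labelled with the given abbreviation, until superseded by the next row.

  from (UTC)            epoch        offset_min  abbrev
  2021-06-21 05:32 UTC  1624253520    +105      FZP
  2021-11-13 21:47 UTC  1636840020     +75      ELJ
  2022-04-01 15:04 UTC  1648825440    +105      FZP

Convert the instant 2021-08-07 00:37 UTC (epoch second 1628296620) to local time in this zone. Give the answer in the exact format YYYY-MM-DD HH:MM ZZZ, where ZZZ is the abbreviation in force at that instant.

Query: 2021-08-07 00:37 UTC
Rule 1/3 (FZP, +01:45): 2021-06-21 05:32 UTC ≤ query < 2021-11-13 21:47 UTC
0·60 + 37 + 105 = 142 min
142 = 0·1440 + 142; 142 = 2·60 + 22 → 02:22, same day
→ 2021-08-07 02:22 FZP

2021-08-07 02:22 FZP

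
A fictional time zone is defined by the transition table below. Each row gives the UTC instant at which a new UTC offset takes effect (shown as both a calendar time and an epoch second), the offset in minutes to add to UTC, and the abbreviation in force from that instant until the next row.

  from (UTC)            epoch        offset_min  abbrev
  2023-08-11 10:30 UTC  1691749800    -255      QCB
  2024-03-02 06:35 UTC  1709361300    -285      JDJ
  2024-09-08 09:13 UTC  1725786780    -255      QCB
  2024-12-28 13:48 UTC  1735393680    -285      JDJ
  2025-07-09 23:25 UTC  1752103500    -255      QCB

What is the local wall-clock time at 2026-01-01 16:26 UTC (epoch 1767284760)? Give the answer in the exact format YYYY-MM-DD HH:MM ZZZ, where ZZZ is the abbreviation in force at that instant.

2026-01-01 12:11 QCB

Query: 2026-01-01 16:26 UTC
Rule 5/5 (QCB, -04:15): 2025-07-09 23:25 UTC ≤ query < +∞
16·60 + 26 - 255 = 731 min
731 = 0·1440 + 731; 731 = 12·60 + 11 → 12:11, same day
→ 2026-01-01 12:11 QCB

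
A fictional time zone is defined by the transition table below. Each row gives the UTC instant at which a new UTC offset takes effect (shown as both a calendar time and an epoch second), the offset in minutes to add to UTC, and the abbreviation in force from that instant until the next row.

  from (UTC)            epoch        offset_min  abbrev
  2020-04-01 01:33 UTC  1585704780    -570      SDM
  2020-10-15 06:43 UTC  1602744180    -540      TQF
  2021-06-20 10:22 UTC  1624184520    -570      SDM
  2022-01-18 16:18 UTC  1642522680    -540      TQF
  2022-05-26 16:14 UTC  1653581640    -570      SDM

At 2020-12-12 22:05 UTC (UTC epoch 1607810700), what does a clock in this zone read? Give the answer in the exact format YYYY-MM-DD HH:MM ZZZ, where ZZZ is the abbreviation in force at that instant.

2020-12-12 13:05 TQF

Query: 2020-12-12 22:05 UTC
Rule 2/5 (TQF, -09:00): 2020-10-15 06:43 UTC ≤ query < 2021-06-20 10:22 UTC
22·60 + 5 - 540 = 785 min
785 = 0·1440 + 785; 785 = 13·60 + 5 → 13:05, same day
→ 2020-12-12 13:05 TQF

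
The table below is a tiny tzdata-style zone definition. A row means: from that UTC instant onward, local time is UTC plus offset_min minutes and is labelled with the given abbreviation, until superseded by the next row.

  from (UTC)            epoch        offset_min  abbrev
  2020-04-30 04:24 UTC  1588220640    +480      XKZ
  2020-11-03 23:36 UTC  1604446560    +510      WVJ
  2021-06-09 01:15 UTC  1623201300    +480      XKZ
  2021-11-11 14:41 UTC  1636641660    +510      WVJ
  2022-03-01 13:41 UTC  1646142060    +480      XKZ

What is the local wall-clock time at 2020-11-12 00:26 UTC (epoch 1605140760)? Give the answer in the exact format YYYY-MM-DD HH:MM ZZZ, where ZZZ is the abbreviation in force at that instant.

Query: 2020-11-12 00:26 UTC
Rule 2/5 (WVJ, +08:30): 2020-11-03 23:36 UTC ≤ query < 2021-06-09 01:15 UTC
0·60 + 26 + 510 = 536 min
536 = 0·1440 + 536; 536 = 8·60 + 56 → 08:56, same day
→ 2020-11-12 08:56 WVJ

2020-11-12 08:56 WVJ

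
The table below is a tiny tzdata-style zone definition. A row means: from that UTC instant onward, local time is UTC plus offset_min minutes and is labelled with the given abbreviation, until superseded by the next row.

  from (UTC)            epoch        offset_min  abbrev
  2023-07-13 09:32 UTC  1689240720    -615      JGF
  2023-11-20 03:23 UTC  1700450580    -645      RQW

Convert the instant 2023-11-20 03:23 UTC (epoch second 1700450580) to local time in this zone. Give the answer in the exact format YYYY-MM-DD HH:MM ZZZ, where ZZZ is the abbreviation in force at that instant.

Query: 2023-11-20 03:23 UTC
Rule 2/2 (RQW, -10:45): 2023-11-20 03:23 UTC ≤ query < +∞
3·60 + 23 - 645 = -442 min
-442 = -1·1440 + 998; 998 = 16·60 + 38 → 16:38, 2023-11-20 - 1 day = 2023-11-19
→ 2023-11-19 16:38 RQW

2023-11-19 16:38 RQW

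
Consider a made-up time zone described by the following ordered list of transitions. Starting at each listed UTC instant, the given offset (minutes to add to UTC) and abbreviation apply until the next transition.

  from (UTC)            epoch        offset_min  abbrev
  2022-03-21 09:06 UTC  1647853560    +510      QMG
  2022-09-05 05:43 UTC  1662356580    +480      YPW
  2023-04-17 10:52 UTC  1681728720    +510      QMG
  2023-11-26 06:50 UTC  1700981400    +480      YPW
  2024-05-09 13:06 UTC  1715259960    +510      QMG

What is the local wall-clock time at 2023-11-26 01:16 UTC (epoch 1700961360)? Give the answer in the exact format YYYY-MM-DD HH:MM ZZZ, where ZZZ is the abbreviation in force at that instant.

2023-11-26 09:46 QMG

Query: 2023-11-26 01:16 UTC
Rule 3/5 (QMG, +08:30): 2023-04-17 10:52 UTC ≤ query < 2023-11-26 06:50 UTC
1·60 + 16 + 510 = 586 min
586 = 0·1440 + 586; 586 = 9·60 + 46 → 09:46, same day
→ 2023-11-26 09:46 QMG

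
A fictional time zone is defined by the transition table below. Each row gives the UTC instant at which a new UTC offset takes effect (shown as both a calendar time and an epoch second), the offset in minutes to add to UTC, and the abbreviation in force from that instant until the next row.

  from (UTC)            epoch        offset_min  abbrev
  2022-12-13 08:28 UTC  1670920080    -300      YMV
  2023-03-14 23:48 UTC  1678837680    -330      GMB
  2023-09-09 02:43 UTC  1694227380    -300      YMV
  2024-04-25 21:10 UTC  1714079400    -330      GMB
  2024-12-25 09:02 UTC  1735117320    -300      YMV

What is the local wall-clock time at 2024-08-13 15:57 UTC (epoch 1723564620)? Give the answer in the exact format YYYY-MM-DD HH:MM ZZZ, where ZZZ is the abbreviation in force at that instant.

Query: 2024-08-13 15:57 UTC
Rule 4/5 (GMB, -05:30): 2024-04-25 21:10 UTC ≤ query < 2024-12-25 09:02 UTC
15·60 + 57 - 330 = 627 min
627 = 0·1440 + 627; 627 = 10·60 + 27 → 10:27, same day
→ 2024-08-13 10:27 GMB

2024-08-13 10:27 GMB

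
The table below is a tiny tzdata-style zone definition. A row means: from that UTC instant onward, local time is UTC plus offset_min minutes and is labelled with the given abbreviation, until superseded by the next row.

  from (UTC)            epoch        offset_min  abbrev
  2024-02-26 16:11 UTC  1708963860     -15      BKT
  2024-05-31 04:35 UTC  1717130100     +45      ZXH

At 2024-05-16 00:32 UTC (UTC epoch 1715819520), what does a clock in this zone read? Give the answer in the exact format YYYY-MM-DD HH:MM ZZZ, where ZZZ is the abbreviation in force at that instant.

2024-05-16 00:17 BKT

Query: 2024-05-16 00:32 UTC
Rule 1/2 (BKT, -00:15): 2024-02-26 16:11 UTC ≤ query < 2024-05-31 04:35 UTC
0·60 + 32 - 15 = 17 min
17 = 0·1440 + 17; 17 = 0·60 + 17 → 00:17, same day
→ 2024-05-16 00:17 BKT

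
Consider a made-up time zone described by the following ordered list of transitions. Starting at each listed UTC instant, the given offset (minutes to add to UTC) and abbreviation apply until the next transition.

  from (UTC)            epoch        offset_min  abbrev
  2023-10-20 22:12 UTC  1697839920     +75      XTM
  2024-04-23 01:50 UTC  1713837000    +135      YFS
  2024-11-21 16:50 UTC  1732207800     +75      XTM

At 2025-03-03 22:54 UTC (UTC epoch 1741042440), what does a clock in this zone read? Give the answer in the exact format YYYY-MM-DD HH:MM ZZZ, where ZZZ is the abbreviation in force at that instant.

Query: 2025-03-03 22:54 UTC
Rule 3/3 (XTM, +01:15): 2024-11-21 16:50 UTC ≤ query < +∞
22·60 + 54 + 75 = 1449 min
1449 = 1·1440 + 9; 9 = 0·60 + 9 → 00:09, 2025-03-03 + 1 day = 2025-03-04
→ 2025-03-04 00:09 XTM

2025-03-04 00:09 XTM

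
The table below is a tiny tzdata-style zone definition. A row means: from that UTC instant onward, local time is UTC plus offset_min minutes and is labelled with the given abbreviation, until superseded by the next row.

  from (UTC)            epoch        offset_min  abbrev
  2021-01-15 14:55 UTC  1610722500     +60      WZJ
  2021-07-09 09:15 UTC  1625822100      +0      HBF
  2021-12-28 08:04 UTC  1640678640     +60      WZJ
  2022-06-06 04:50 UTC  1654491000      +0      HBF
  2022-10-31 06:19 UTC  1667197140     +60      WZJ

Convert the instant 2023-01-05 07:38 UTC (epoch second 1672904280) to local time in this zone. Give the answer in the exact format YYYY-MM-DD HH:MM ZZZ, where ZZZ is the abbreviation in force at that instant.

Query: 2023-01-05 07:38 UTC
Rule 5/5 (WZJ, +01:00): 2022-10-31 06:19 UTC ≤ query < +∞
7·60 + 38 + 60 = 518 min
518 = 0·1440 + 518; 518 = 8·60 + 38 → 08:38, same day
→ 2023-01-05 08:38 WZJ

2023-01-05 08:38 WZJ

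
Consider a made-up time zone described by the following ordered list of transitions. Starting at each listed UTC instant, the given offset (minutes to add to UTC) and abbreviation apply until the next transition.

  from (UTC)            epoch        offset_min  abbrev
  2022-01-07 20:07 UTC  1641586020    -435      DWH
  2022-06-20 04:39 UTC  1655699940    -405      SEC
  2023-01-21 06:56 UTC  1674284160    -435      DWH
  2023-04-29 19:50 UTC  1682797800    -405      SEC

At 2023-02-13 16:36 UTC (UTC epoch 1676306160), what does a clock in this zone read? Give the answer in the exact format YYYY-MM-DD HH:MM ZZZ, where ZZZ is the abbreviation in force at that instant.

2023-02-13 09:21 DWH

Query: 2023-02-13 16:36 UTC
Rule 3/4 (DWH, -07:15): 2023-01-21 06:56 UTC ≤ query < 2023-04-29 19:50 UTC
16·60 + 36 - 435 = 561 min
561 = 0·1440 + 561; 561 = 9·60 + 21 → 09:21, same day
→ 2023-02-13 09:21 DWH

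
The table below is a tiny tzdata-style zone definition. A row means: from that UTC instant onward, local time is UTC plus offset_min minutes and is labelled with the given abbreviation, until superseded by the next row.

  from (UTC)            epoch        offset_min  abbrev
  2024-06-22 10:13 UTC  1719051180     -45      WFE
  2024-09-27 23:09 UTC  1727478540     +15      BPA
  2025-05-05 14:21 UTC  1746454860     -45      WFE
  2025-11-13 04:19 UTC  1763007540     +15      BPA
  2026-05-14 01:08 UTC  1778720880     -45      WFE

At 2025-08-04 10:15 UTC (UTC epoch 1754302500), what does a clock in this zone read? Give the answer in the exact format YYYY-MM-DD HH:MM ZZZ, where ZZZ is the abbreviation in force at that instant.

Query: 2025-08-04 10:15 UTC
Rule 3/5 (WFE, -00:45): 2025-05-05 14:21 UTC ≤ query < 2025-11-13 04:19 UTC
10·60 + 15 - 45 = 570 min
570 = 0·1440 + 570; 570 = 9·60 + 30 → 09:30, same day
→ 2025-08-04 09:30 WFE

2025-08-04 09:30 WFE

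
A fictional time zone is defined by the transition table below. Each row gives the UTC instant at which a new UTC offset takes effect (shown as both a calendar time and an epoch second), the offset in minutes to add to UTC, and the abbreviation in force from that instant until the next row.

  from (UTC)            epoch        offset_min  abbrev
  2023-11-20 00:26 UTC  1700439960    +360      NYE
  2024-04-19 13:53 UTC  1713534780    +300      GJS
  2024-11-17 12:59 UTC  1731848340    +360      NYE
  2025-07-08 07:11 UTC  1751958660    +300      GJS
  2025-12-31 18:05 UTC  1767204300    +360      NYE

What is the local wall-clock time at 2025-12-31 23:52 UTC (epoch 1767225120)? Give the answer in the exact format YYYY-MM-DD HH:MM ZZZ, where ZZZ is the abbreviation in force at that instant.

Query: 2025-12-31 23:52 UTC
Rule 5/5 (NYE, +06:00): 2025-12-31 18:05 UTC ≤ query < +∞
23·60 + 52 + 360 = 1792 min
1792 = 1·1440 + 352; 352 = 5·60 + 52 → 05:52, 2025-12-31 + 1 day = 2026-01-01
→ 2026-01-01 05:52 NYE

2026-01-01 05:52 NYE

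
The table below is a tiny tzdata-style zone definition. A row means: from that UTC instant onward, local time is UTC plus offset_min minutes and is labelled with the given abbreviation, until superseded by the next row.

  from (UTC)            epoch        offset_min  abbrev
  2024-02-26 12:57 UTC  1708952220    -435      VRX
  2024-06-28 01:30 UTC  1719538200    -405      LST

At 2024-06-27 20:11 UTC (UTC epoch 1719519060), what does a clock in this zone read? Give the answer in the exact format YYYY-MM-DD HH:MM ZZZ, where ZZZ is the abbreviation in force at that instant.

2024-06-27 12:56 VRX

Query: 2024-06-27 20:11 UTC
Rule 1/2 (VRX, -07:15): 2024-02-26 12:57 UTC ≤ query < 2024-06-28 01:30 UTC
20·60 + 11 - 435 = 776 min
776 = 0·1440 + 776; 776 = 12·60 + 56 → 12:56, same day
→ 2024-06-27 12:56 VRX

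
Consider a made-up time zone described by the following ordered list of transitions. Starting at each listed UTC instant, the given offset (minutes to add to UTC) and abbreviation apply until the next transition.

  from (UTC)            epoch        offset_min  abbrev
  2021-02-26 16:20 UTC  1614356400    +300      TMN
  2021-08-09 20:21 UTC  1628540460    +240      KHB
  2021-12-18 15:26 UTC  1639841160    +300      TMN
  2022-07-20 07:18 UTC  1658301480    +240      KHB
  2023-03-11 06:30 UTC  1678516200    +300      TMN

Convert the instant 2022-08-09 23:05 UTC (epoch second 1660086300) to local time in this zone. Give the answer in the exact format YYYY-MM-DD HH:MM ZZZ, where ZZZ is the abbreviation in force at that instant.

Query: 2022-08-09 23:05 UTC
Rule 4/5 (KHB, +04:00): 2022-07-20 07:18 UTC ≤ query < 2023-03-11 06:30 UTC
23·60 + 5 + 240 = 1625 min
1625 = 1·1440 + 185; 185 = 3·60 + 5 → 03:05, 2022-08-09 + 1 day = 2022-08-10
→ 2022-08-10 03:05 KHB

2022-08-10 03:05 KHB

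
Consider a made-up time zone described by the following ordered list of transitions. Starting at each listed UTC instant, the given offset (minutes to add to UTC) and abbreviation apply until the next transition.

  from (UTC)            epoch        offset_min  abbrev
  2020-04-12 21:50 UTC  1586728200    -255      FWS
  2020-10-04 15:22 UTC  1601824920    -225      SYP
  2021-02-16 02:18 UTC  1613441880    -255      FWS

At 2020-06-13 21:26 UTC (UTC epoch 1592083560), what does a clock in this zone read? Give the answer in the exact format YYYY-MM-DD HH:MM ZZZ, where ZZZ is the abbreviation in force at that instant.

2020-06-13 17:11 FWS

Query: 2020-06-13 21:26 UTC
Rule 1/3 (FWS, -04:15): 2020-04-12 21:50 UTC ≤ query < 2020-10-04 15:22 UTC
21·60 + 26 - 255 = 1031 min
1031 = 0·1440 + 1031; 1031 = 17·60 + 11 → 17:11, same day
→ 2020-06-13 17:11 FWS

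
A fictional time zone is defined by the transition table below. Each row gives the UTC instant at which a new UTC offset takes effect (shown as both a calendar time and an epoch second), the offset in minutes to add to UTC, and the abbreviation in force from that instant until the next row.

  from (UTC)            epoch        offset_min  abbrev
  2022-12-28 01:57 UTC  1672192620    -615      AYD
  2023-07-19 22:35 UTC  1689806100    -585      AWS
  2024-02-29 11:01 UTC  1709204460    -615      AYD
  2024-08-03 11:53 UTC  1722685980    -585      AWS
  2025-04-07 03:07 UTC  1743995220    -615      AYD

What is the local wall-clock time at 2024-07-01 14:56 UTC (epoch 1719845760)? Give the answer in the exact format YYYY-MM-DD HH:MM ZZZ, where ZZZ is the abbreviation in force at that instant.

2024-07-01 04:41 AYD

Query: 2024-07-01 14:56 UTC
Rule 3/5 (AYD, -10:15): 2024-02-29 11:01 UTC ≤ query < 2024-08-03 11:53 UTC
14·60 + 56 - 615 = 281 min
281 = 0·1440 + 281; 281 = 4·60 + 41 → 04:41, same day
→ 2024-07-01 04:41 AYD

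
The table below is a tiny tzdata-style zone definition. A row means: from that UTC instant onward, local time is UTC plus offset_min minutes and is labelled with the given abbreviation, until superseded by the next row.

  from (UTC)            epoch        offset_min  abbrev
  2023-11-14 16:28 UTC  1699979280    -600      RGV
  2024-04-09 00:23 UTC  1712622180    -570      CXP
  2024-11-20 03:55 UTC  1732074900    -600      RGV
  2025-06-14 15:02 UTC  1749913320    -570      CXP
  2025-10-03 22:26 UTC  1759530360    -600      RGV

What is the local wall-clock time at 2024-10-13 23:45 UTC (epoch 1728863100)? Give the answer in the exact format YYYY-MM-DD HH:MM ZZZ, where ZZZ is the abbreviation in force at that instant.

Query: 2024-10-13 23:45 UTC
Rule 2/5 (CXP, -09:30): 2024-04-09 00:23 UTC ≤ query < 2024-11-20 03:55 UTC
23·60 + 45 - 570 = 855 min
855 = 0·1440 + 855; 855 = 14·60 + 15 → 14:15, same day
→ 2024-10-13 14:15 CXP

2024-10-13 14:15 CXP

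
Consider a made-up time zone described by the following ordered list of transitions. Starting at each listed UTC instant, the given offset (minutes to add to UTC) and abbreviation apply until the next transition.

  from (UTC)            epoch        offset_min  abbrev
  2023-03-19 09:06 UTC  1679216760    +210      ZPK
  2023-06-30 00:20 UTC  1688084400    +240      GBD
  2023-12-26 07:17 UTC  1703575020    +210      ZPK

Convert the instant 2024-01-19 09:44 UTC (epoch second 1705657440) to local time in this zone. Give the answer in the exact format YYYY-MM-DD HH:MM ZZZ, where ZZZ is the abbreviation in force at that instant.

Query: 2024-01-19 09:44 UTC
Rule 3/3 (ZPK, +03:30): 2023-12-26 07:17 UTC ≤ query < +∞
9·60 + 44 + 210 = 794 min
794 = 0·1440 + 794; 794 = 13·60 + 14 → 13:14, same day
→ 2024-01-19 13:14 ZPK

2024-01-19 13:14 ZPK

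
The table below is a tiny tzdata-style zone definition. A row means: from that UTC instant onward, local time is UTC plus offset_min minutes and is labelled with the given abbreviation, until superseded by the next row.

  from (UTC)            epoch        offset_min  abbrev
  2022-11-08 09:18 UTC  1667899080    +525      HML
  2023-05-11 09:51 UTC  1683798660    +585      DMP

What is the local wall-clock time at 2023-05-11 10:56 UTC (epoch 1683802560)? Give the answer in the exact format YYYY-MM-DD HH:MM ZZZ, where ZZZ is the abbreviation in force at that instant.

2023-05-11 20:41 DMP

Query: 2023-05-11 10:56 UTC
Rule 2/2 (DMP, +09:45): 2023-05-11 09:51 UTC ≤ query < +∞
10·60 + 56 + 585 = 1241 min
1241 = 0·1440 + 1241; 1241 = 20·60 + 41 → 20:41, same day
→ 2023-05-11 20:41 DMP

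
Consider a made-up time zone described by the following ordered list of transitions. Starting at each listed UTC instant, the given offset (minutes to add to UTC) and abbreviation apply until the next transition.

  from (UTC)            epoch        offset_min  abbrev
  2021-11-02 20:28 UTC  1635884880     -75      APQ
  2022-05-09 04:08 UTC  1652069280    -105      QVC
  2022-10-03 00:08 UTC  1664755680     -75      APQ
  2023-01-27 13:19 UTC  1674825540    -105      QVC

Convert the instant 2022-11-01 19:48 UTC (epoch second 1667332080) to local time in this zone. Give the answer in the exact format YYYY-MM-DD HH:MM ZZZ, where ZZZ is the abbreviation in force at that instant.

Query: 2022-11-01 19:48 UTC
Rule 3/4 (APQ, -01:15): 2022-10-03 00:08 UTC ≤ query < 2023-01-27 13:19 UTC
19·60 + 48 - 75 = 1113 min
1113 = 0·1440 + 1113; 1113 = 18·60 + 33 → 18:33, same day
→ 2022-11-01 18:33 APQ

2022-11-01 18:33 APQ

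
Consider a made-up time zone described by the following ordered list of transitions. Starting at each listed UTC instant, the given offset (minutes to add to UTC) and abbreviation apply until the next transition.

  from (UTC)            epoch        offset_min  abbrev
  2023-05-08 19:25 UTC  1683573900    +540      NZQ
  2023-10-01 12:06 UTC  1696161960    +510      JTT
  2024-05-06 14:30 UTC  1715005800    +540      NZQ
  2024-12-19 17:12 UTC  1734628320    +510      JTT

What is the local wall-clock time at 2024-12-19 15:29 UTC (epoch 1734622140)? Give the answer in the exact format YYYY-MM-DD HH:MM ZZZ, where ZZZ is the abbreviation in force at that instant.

2024-12-20 00:29 NZQ

Query: 2024-12-19 15:29 UTC
Rule 3/4 (NZQ, +09:00): 2024-05-06 14:30 UTC ≤ query < 2024-12-19 17:12 UTC
15·60 + 29 + 540 = 1469 min
1469 = 1·1440 + 29; 29 = 0·60 + 29 → 00:29, 2024-12-19 + 1 day = 2024-12-20
→ 2024-12-20 00:29 NZQ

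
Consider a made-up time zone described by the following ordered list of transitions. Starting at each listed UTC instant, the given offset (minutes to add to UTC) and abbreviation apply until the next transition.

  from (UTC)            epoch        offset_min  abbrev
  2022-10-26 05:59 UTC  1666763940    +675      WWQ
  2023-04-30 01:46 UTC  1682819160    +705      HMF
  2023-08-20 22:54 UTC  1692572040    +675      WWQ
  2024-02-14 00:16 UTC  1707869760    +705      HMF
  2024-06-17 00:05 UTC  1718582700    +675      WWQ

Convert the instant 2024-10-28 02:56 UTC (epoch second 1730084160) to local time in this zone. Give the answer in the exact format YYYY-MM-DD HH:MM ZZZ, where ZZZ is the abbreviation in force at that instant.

Query: 2024-10-28 02:56 UTC
Rule 5/5 (WWQ, +11:15): 2024-06-17 00:05 UTC ≤ query < +∞
2·60 + 56 + 675 = 851 min
851 = 0·1440 + 851; 851 = 14·60 + 11 → 14:11, same day
→ 2024-10-28 14:11 WWQ

2024-10-28 14:11 WWQ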